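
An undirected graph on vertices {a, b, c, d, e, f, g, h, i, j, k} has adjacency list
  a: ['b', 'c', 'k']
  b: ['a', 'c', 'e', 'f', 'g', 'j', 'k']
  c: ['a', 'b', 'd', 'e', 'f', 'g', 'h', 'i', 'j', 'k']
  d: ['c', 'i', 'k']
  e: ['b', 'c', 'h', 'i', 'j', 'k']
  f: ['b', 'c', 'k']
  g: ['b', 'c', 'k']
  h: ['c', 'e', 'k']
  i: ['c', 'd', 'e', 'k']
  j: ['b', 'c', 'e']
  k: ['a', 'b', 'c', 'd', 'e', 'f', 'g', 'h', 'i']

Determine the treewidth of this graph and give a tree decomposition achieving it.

Treewidth 3.
One such decomposition:
Bags: B1 = {c, e, i, k}  B2 = {c, d, i, k}  B3 = {b, c, e, k}  B4 = {c, e, h, k}  B5 = {b, c, g, k}  B6 = {a, b, c, k}  B7 = {b, c, e, j}  B8 = {b, c, f, k}
Tree: B1–B2, B1–B3, B1–B4, B3–B5, B5–B6, B3–B7, B3–B8

The largest bag has 4 vertices, giving width 3; this decomposition certifies tw(G) ≤ 3. On the other hand G contains the 4-clique {b, c, e, j}. A clique must lie in a single bag of any decomposition, so no decomposition can have width below 3. Therefore the treewidth is 3.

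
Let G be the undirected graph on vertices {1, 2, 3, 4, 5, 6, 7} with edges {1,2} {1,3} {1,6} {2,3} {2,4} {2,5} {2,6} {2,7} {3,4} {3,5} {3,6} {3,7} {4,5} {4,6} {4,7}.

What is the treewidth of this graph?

3

A width-3 tree decomposition is:
Bags: B1 = {2, 3, 4, 6}  B2 = {2, 3, 4, 5}  B3 = {1, 2, 3, 6}  B4 = {2, 3, 4, 7}
Tree: B1–B2, B1–B3, B2–B4
The largest bag has 4 vertices, giving width 3; this decomposition certifies tw(G) ≤ 3. Conversely, {1, 2, 3, 6} is a clique of size 4, and the vertices of any clique must share a bag in every tree decomposition; so some bag has ≥ 4 vertices and tw(G) ≥ 3. Therefore the treewidth is 3.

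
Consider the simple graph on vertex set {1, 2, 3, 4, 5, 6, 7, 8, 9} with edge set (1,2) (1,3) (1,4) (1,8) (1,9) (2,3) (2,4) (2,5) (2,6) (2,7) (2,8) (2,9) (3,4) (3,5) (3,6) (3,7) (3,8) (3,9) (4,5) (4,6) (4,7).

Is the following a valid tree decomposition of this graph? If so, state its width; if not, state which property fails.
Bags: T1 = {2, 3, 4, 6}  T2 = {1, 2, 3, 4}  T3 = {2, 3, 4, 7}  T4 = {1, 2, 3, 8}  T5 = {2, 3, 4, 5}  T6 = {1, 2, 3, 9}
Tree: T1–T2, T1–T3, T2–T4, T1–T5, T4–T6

Checking the three conditions: (i) the bags cover all of {1, 2, 3, 4, 5, 6, 7, 8, 9}; (ii) for each edge, some bag contains both endpoints; (iii) the bags containing any fixed vertex form a subtree. All hold, so the decomposition is valid with width 4 − 1 = 3.

Yes; width 3.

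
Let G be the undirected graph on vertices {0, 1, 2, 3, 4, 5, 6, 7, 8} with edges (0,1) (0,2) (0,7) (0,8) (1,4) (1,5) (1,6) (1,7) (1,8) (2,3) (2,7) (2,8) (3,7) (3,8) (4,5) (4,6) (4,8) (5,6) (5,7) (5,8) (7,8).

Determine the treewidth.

A width-3 tree decomposition is:
Bags: B1 = {1, 4, 5, 8}  B2 = {1, 5, 7, 8}  B3 = {0, 1, 7, 8}  B4 = {1, 4, 5, 6}  B5 = {0, 2, 7, 8}  B6 = {2, 3, 7, 8}
Tree: B1–B2, B2–B3, B1–B4, B3–B5, B5–B6
Every bag has size at most 4, so the width is 4 − 1 = 3 and tw(G) ≤ 3. For the lower bound, the 4 vertices {1, 4, 5, 8} are pairwise adjacent, and any tree decomposition puts a clique entirely inside one bag — forcing width ≥ 3. Combining the bounds, tw(G) = 3.

3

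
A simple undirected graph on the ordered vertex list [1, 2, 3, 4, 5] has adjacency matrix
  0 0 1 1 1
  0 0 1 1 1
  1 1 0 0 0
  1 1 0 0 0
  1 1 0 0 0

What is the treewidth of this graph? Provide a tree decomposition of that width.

Treewidth 2.
One such decomposition:
Bags: B1 = {1, 2, 5}  B2 = {1, 2, 3}  B3 = {1, 2, 4}
Tree: B1–B2, B2–B3

Every bag has size at most 3, so the width is 3 − 1 = 2 and tw(G) ≤ 2. Since 2–5–1–3–2 is a cycle in G, G is not acyclic. Forests are exactly the graphs of treewidth ≤ 1, so tw(G) ≥ 2. Hence tw(G) = 2 exactly.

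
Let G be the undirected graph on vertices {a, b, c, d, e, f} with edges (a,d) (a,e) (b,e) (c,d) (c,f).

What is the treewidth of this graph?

1

A width-1 tree decomposition is:
Bags: B1 = {a, e}  B2 = {b, e}  B3 = {a, d}  B4 = {c, d}  B5 = {c, f}
Tree: B1–B2, B1–B3, B3–B4, B4–B5
Each bag holds 2 vertices, so the decomposition has width 1, which upper-bounds the treewidth. Any graph with an edge has treewidth ≥ 1, and G has the edge a–e. Therefore the treewidth is 1.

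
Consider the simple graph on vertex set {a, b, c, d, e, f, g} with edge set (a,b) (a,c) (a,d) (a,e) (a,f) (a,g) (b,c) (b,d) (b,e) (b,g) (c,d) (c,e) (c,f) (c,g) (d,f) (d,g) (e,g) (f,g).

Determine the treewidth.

4

A width-4 tree decomposition is:
Bags: B1 = {a, b, c, e, g}  B2 = {a, b, c, d, g}  B3 = {a, c, d, f, g}
Tree: B1–B2, B2–B3
Every bag has size at most 5, so the width is 5 − 1 = 4 and tw(G) ≤ 4. For the lower bound, the 5 vertices {a, c, d, f, g} are pairwise adjacent, and any tree decomposition puts a clique entirely inside one bag — forcing width ≥ 4. The upper and lower bounds meet at 4, so that is the treewidth.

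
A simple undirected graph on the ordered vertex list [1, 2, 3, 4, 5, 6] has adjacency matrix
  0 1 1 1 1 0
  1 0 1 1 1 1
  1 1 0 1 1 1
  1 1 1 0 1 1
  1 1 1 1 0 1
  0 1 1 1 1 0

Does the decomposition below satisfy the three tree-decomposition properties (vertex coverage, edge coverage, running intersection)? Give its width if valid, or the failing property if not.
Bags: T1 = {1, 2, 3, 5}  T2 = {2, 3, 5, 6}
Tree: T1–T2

No — vertex 4 appears in no bag.

A tree decomposition must satisfy three properties: every vertex lies in some bag; for every edge, both endpoints lie together in some bag; and for every vertex, the bags containing it form a connected subtree. Here vertex 4 appears in no bag, so the decomposition is invalid.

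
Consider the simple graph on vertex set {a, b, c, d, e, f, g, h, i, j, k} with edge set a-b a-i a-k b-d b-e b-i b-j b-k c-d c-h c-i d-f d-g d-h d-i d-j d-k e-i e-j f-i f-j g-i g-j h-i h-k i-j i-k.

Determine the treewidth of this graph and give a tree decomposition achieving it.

Each bag holds 4 vertices, so the decomposition has width 3, which upper-bounds the treewidth. For the lower bound, the 4 vertices {d, g, i, j} are pairwise adjacent, and any tree decomposition puts a clique entirely inside one bag — forcing width ≥ 3. Hence tw(G) = 3 exactly.

Treewidth 3.
Bags: B1 = {d, h, i, k}  B2 = {b, d, i, k}  B3 = {b, d, i, j}  B4 = {b, e, i, j}  B5 = {d, f, i, j}  B6 = {a, b, i, k}  B7 = {d, g, i, j}  B8 = {c, d, h, i}
Tree: B1–B2, B2–B3, B3–B4, B3–B5, B2–B6, B3–B7, B1–B8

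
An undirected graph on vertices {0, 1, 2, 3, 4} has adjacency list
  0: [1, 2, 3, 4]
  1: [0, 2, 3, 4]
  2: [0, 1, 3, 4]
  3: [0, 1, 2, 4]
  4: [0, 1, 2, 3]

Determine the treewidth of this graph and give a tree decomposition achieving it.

With just one bag of size 5, the width is 5 − 1 = 4, so tw(G) ≤ 4. For the lower bound, the 5 vertices {0, 1, 2, 3, 4} are pairwise adjacent, and any tree decomposition puts a clique entirely inside one bag — forcing width ≥ 4. Hence tw(G) = 4 exactly.

Treewidth 4.
One optimal decomposition is:
Bags: B1 = {0, 1, 2, 3, 4}
Tree: (single bag)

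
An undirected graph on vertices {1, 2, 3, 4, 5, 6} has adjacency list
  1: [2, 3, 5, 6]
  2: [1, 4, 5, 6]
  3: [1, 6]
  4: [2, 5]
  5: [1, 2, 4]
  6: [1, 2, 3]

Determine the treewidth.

2

A width-2 tree decomposition is:
Bags: B1 = {1, 2, 6}  B2 = {1, 2, 5}  B3 = {1, 3, 6}  B4 = {2, 4, 5}
Tree: B1–B2, B1–B3, B2–B4
Each bag holds 3 vertices, so the decomposition has width 2, which upper-bounds the treewidth. Conversely, {1, 2, 5} is a clique of size 3, and the vertices of any clique must share a bag in every tree decomposition; so some bag has ≥ 3 vertices and tw(G) ≥ 2. Therefore the treewidth is 2.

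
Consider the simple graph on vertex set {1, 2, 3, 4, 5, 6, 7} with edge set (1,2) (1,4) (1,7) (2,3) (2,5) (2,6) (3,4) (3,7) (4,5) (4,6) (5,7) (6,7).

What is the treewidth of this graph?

A width-3 tree decomposition is:
Bags: B1 = {2, 4, 6, 7}  B2 = {1, 2, 4, 7}  B3 = {2, 4, 5, 7}  B4 = {2, 3, 4, 7}
Tree: B1–B2, B2–B3, B3–B4
Each bag holds 4 vertices, so the decomposition has width 3, which upper-bounds the treewidth. For the lower bound: the 4 vertex sets {2,6}, {1,4}, {7}, {5} are disjoint, each induces a connected subgraph, and every pair is joined by at least one edge of G. Contracting each set to a single vertex therefore yields K_{4} as a minor, and since treewidth is minor-monotone, tw(G) ≥ tw(K_{4}) = 3. Combining the bounds, tw(G) = 3.

3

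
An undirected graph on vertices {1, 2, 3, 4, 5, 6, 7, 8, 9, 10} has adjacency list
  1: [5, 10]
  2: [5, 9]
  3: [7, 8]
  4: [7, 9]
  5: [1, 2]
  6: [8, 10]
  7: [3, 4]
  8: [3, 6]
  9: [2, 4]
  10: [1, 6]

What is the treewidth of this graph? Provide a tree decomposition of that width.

Each bag holds 3 vertices, so the decomposition has width 2, which upper-bounds the treewidth. The edges 8–6–10–1–5–2–9–4–7–3–8 form a cycle, so G is not a tree and its treewidth is at least 2. Combining the bounds, tw(G) = 2.

Treewidth 2.
One such decomposition:
Bags: B1 = {6, 8, 10}  B2 = {1, 8, 10}  B3 = {1, 5, 8}  B4 = {2, 5, 8}  B5 = {2, 8, 9}  B6 = {4, 8, 9}  B7 = {4, 7, 8}  B8 = {3, 7, 8}
Tree: B1–B2, B2–B3, B3–B4, B4–B5, B5–B6, B6–B7, B7–B8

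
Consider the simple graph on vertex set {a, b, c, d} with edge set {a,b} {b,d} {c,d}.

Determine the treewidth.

A width-1 tree decomposition is:
Bags: B1 = {c, d}  B2 = {b, d}  B3 = {a, b}
Tree: B1–B2, B2–B3
The largest bag has 2 vertices, giving width 1; this decomposition certifies tw(G) ≤ 1. Since G has at least one edge (e.g. c–d), it is not an edgeless graph, so tw(G) ≥ 1. Therefore the treewidth is 1.

1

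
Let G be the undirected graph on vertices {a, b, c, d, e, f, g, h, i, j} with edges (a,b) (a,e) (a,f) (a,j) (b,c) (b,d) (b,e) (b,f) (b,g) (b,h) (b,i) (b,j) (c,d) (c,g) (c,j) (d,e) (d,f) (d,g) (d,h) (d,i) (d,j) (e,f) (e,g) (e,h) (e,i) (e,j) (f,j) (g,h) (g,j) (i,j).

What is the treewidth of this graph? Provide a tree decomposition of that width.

Treewidth 4.
One optimal decomposition is:
Bags: B1 = {b, d, e, i, j}  B2 = {b, d, e, f, j}  B3 = {b, d, e, g, j}  B4 = {a, b, e, f, j}  B5 = {b, c, d, g, j}  B6 = {b, d, e, g, h}
Tree: B1–B2, B2–B3, B2–B4, B3–B5, B3–B6

The largest bag has 5 vertices, giving width 4; this decomposition certifies tw(G) ≤ 4. On the other hand G contains the 5-clique {b, d, e, g, j}. A clique must lie in a single bag of any decomposition, so no decomposition can have width below 4. Combining the bounds, tw(G) = 4.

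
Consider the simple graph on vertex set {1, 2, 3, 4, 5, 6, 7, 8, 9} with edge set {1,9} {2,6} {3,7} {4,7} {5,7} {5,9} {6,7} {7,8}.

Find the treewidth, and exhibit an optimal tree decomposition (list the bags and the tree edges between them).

The largest bag has 2 vertices, giving width 1; this decomposition certifies tw(G) ≤ 1. Any graph with an edge has treewidth ≥ 1, and G has the edge 7–8. The upper and lower bounds meet at 1, so that is the treewidth.

Treewidth 1.
One optimal decomposition is:
Bags: B1 = {7, 8}  B2 = {5, 7}  B3 = {3, 7}  B4 = {4, 7}  B5 = {6, 7}  B6 = {5, 9}  B7 = {1, 9}  B8 = {2, 6}
Tree: B1–B2, B1–B3, B3–B4, B1–B5, B2–B6, B6–B7, B5–B8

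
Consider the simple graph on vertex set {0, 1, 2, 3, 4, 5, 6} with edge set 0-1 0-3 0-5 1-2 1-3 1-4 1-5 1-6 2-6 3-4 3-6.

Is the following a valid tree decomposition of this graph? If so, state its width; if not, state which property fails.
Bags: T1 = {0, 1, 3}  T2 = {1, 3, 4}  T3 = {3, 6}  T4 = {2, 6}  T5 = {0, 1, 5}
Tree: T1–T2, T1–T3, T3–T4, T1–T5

A tree decomposition must satisfy three properties: every vertex lies in some bag; for every edge, both endpoints lie together in some bag; and for every vertex, the bags containing it form a connected subtree. Here edge (1,6) lies in no bag, so the decomposition is invalid.

No — edge (1,6) lies in no bag.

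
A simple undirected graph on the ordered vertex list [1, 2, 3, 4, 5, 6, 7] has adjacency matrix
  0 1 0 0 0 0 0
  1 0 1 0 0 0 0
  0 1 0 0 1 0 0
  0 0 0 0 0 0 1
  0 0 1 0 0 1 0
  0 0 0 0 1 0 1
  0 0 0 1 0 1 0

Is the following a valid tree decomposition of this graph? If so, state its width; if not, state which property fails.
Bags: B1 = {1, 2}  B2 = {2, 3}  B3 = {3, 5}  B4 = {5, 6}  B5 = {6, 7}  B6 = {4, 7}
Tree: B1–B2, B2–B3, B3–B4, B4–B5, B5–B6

Every vertex of G appears in some bag (union = {1, 2, 3, 4, 5, 6, 7}); every edge is covered by a bag; and for each vertex v the set of bags containing v is connected in the bag tree. The decomposition is therefore valid. The largest bag has 2 vertices, so the width is 1.

Yes; width 1.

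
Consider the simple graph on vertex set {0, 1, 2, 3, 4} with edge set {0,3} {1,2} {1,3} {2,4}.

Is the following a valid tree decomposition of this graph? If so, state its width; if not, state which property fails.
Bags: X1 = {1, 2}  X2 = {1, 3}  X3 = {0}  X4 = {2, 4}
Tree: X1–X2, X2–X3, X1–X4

A tree decomposition must satisfy three properties: every vertex lies in some bag; for every edge, both endpoints lie together in some bag; and for every vertex, the bags containing it form a connected subtree. Here edge (3,0) lies in no bag, so the decomposition is invalid.

No — edge (3,0) lies in no bag.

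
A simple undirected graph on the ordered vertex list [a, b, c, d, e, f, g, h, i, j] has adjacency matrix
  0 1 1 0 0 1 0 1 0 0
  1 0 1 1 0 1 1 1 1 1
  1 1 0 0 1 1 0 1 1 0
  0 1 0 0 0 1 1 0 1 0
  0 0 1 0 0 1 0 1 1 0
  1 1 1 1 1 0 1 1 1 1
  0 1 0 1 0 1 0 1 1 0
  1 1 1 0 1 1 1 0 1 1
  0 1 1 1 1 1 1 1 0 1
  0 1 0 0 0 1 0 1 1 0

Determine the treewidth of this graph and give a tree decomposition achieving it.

Treewidth 4.
One such decomposition:
Bags: B1 = {b, f, g, h, i}  B2 = {b, d, f, g, i}  B3 = {b, f, h, i, j}  B4 = {b, c, f, h, i}  B5 = {a, b, c, f, h}  B6 = {c, e, f, h, i}
Tree: B1–B2, B1–B3, B3–B4, B4–B5, B4–B6

Each bag holds 5 vertices, so the decomposition has width 4, which upper-bounds the treewidth. For the lower bound, the 5 vertices {b, d, f, g, i} are pairwise adjacent, and any tree decomposition puts a clique entirely inside one bag — forcing width ≥ 4. The upper and lower bounds meet at 4, so that is the treewidth.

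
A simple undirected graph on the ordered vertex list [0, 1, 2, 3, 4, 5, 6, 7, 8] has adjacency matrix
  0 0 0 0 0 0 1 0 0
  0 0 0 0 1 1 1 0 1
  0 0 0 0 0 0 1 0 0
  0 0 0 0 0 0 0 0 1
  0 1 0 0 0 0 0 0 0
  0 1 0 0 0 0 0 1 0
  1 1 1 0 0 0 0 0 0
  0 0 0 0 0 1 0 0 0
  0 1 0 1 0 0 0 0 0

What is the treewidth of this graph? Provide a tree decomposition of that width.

Every bag has size at most 2, so the width is 2 − 1 = 1 and tw(G) ≤ 1. Since G has at least one edge (e.g. 6–1), it is not an edgeless graph, so tw(G) ≥ 1. Therefore the treewidth is 1.

Treewidth 1.
One optimal decomposition is:
Bags: B1 = {1, 6}  B2 = {2, 6}  B3 = {1, 5}  B4 = {5, 7}  B5 = {1, 4}  B6 = {0, 6}  B7 = {1, 8}  B8 = {3, 8}
Tree: B1–B2, B1–B3, B3–B4, B1–B5, B1–B6, B1–B7, B7–B8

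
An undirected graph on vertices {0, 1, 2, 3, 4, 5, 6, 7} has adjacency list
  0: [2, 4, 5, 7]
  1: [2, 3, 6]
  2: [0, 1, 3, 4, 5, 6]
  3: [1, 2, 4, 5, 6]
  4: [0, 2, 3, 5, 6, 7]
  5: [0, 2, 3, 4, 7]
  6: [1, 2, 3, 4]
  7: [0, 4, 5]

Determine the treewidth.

3

A width-3 tree decomposition is:
Bags: B1 = {2, 3, 4, 6}  B2 = {2, 3, 4, 5}  B3 = {1, 2, 3, 6}  B4 = {0, 2, 4, 5}  B5 = {0, 4, 5, 7}
Tree: B1–B2, B1–B3, B2–B4, B4–B5
Every bag has size at most 4, so the width is 4 − 1 = 3 and tw(G) ≤ 3. On the other hand G contains the 4-clique {0, 2, 4, 5}. A clique must lie in a single bag of any decomposition, so no decomposition can have width below 3. Hence tw(G) = 3 exactly.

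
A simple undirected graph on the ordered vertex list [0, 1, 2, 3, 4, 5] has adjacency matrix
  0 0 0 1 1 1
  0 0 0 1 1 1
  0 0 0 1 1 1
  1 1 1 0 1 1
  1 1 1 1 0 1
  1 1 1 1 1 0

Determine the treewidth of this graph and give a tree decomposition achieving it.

Treewidth 3.
One such decomposition:
Bags: B1 = {0, 3, 4, 5}  B2 = {2, 3, 4, 5}  B3 = {1, 3, 4, 5}
Tree: B1–B2, B1–B3

Every bag has size at most 4, so the width is 4 − 1 = 3 and tw(G) ≤ 3. For the lower bound, the 4 vertices {0, 3, 4, 5} are pairwise adjacent, and any tree decomposition puts a clique entirely inside one bag — forcing width ≥ 3. Hence tw(G) = 3 exactly.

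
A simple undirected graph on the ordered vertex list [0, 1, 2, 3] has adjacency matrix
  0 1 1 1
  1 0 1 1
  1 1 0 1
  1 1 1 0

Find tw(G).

A width-3 tree decomposition is:
Bags: B1 = {0, 1, 2, 3}
Tree: (single bag)
A single bag containing all 4 vertices is trivially a valid decomposition of width 3. On the other hand G contains the 4-clique {0, 1, 2, 3}. A clique must lie in a single bag of any decomposition, so no decomposition can have width below 3. Therefore the treewidth is 3.

3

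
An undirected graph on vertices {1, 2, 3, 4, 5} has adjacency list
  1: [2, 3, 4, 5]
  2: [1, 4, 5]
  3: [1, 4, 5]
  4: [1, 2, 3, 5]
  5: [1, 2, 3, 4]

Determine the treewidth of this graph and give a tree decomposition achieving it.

Every bag has size at most 4, so the width is 4 − 1 = 3 and tw(G) ≤ 3. On the other hand G contains the 4-clique {1, 2, 4, 5}. A clique must lie in a single bag of any decomposition, so no decomposition can have width below 3. Hence tw(G) = 3 exactly.

Treewidth 3.
Bags: B1 = {1, 3, 4, 5}  B2 = {1, 2, 4, 5}
Tree: B1–B2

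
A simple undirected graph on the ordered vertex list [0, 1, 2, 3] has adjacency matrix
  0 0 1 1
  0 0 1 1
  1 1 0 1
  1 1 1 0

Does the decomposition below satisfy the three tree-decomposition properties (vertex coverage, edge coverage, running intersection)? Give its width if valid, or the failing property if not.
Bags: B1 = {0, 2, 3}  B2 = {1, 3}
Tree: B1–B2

A tree decomposition must satisfy three properties: every vertex lies in some bag; for every edge, both endpoints lie together in some bag; and for every vertex, the bags containing it form a connected subtree. Here edge (2,1) lies in no bag, so the decomposition is invalid.

No — edge (2,1) lies in no bag.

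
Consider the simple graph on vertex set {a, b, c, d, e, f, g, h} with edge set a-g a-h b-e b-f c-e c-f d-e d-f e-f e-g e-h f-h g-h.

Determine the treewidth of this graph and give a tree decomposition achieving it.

Each bag holds 3 vertices, so the decomposition has width 2, which upper-bounds the treewidth. On the other hand G contains the 3-clique {e, g, h}. A clique must lie in a single bag of any decomposition, so no decomposition can have width below 2. The upper and lower bounds meet at 2, so that is the treewidth.

Treewidth 2.
One such decomposition:
Bags: B1 = {a, g, h}  B2 = {e, g, h}  B3 = {e, f, h}  B4 = {b, e, f}  B5 = {d, e, f}  B6 = {c, e, f}
Tree: B1–B2, B2–B3, B3–B4, B3–B5, B4–B6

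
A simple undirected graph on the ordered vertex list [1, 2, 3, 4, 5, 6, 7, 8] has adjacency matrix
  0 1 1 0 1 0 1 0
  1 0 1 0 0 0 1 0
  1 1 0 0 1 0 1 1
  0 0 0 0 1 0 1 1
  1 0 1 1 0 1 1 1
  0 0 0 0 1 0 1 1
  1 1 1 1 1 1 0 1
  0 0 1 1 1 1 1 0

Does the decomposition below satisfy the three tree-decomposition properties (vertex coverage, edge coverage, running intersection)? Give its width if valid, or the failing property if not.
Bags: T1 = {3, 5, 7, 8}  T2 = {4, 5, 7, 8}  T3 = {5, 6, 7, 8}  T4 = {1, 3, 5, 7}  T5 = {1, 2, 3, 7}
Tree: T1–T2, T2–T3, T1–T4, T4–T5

Checking the three conditions: (i) the bags cover all of {1, 2, 3, 4, 5, 6, 7, 8}; (ii) for each edge, some bag contains both endpoints; (iii) the bags containing any fixed vertex form a subtree. All hold, so the decomposition is valid with width 4 − 1 = 3.

Yes; width 3.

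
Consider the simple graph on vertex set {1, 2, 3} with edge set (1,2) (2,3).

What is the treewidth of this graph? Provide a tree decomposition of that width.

Each bag holds 2 vertices, so the decomposition has width 1, which upper-bounds the treewidth. Since G has at least one edge (e.g. 2–3), it is not an edgeless graph, so tw(G) ≥ 1. Therefore the treewidth is 1.

Treewidth 1.
Bags: B1 = {2, 3}  B2 = {1, 2}
Tree: B1–B2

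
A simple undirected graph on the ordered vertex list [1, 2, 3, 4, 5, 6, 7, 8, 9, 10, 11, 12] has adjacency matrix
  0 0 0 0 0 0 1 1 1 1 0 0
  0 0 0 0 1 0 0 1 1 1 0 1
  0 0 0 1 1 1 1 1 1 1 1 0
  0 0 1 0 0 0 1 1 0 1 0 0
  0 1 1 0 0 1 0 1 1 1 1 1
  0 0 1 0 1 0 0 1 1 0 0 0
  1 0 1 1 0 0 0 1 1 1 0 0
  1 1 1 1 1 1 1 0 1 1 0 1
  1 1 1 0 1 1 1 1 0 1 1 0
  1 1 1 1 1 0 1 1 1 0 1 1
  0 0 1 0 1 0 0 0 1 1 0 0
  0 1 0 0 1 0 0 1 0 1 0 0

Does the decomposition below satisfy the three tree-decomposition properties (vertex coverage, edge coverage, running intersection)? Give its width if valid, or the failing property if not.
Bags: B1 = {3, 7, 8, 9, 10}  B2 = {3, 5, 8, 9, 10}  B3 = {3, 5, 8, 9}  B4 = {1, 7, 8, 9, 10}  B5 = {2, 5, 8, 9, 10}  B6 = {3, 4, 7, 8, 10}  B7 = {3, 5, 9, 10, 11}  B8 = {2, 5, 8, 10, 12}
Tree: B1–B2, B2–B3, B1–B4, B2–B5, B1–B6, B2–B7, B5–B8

No — vertex 6 appears in no bag.

A tree decomposition must satisfy three properties: every vertex lies in some bag; for every edge, both endpoints lie together in some bag; and for every vertex, the bags containing it form a connected subtree. Here vertex 6 appears in no bag, so the decomposition is invalid.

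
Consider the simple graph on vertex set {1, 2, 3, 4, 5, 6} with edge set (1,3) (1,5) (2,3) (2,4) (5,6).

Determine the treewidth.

A width-1 tree decomposition is:
Bags: B1 = {5, 6}  B2 = {1, 5}  B3 = {1, 3}  B4 = {2, 3}  B5 = {2, 4}
Tree: B1–B2, B2–B3, B3–B4, B4–B5
The largest bag has 2 vertices, giving width 1; this decomposition certifies tw(G) ≤ 1. G has an edge, so its treewidth is at least 1. The upper and lower bounds meet at 1, so that is the treewidth.

1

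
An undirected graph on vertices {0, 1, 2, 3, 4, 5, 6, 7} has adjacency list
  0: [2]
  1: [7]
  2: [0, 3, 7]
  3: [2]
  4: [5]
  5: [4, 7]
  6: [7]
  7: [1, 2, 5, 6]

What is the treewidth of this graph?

1

A width-1 tree decomposition is:
Bags: B1 = {5, 7}  B2 = {6, 7}  B3 = {4, 5}  B4 = {1, 7}  B5 = {2, 7}  B6 = {0, 2}  B7 = {2, 3}
Tree: B1–B2, B1–B3, B2–B4, B2–B5, B5–B6, B6–B7
Every bag has size at most 2, so the width is 2 − 1 = 1 and tw(G) ≤ 1. Any graph with an edge has treewidth ≥ 1, and G has the edge 7–5. Hence tw(G) = 1 exactly.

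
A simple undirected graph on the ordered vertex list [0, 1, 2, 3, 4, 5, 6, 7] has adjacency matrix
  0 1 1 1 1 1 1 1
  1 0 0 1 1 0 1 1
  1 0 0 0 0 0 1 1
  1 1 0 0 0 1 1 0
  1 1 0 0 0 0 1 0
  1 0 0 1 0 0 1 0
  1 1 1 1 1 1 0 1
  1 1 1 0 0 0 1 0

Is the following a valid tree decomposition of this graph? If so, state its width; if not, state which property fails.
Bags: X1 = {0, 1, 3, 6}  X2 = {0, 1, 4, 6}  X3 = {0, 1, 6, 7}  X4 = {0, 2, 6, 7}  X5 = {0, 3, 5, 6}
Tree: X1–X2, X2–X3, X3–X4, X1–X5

Every vertex of G appears in some bag (union = {0, 1, 2, 3, 4, 5, 6, 7}); every edge is covered by a bag; and for each vertex v the set of bags containing v is connected in the bag tree. The decomposition is therefore valid. The largest bag has 4 vertices, so the width is 3.

Yes; width 3.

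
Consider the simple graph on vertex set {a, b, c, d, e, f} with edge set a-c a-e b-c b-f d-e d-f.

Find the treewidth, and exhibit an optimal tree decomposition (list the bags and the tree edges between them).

Treewidth 2.
Bags: B1 = {a, d, e}  B2 = {a, d, f}  B3 = {a, b, f}  B4 = {a, b, c}
Tree: B1–B2, B2–B3, B3–B4

The largest bag has 3 vertices, giving width 2; this decomposition certifies tw(G) ≤ 2. The edges a–e–d–f–b–c–a form a cycle, so G is not a tree and its treewidth is at least 2. Hence tw(G) = 2 exactly.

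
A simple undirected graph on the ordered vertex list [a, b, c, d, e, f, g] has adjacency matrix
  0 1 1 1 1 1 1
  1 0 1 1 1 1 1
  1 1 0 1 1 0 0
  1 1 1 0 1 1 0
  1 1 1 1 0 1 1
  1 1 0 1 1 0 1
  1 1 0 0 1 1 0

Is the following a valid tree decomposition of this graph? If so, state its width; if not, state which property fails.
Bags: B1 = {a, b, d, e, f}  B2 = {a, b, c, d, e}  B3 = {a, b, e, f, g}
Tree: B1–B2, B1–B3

Checking the three conditions: (i) the bags cover all of {a, b, c, d, e, f, g}; (ii) for each edge, some bag contains both endpoints; (iii) the bags containing any fixed vertex form a subtree. All hold, so the decomposition is valid with width 5 − 1 = 4.

Yes; width 4.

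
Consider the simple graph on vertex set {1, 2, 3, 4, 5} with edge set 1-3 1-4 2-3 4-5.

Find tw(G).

A width-1 tree decomposition is:
Bags: B1 = {1, 3}  B2 = {1, 4}  B3 = {4, 5}  B4 = {2, 3}
Tree: B1–B2, B2–B3, B1–B4
The largest bag has 2 vertices, giving width 1; this decomposition certifies tw(G) ≤ 1. G has an edge, so its treewidth is at least 1. Therefore the treewidth is 1.

1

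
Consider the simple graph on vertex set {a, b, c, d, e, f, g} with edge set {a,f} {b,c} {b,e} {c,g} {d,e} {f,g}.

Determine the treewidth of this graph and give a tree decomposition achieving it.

Treewidth 1.
Bags: B1 = {d, e}  B2 = {b, e}  B3 = {b, c}  B4 = {c, g}  B5 = {f, g}  B6 = {a, f}
Tree: B1–B2, B2–B3, B3–B4, B4–B5, B5–B6

The largest bag has 2 vertices, giving width 1; this decomposition certifies tw(G) ≤ 1. Any graph with an edge has treewidth ≥ 1, and G has the edge d–e. Hence tw(G) = 1 exactly.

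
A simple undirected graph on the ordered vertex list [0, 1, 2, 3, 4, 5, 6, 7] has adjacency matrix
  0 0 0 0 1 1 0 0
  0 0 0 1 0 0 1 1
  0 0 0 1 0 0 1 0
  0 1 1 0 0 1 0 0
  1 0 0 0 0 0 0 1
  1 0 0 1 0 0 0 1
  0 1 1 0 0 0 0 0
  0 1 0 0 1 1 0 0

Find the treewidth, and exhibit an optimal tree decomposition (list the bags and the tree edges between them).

The largest bag has 3 vertices, giving width 2; this decomposition certifies tw(G) ≤ 2. Since 4–0–5–7–4 is a cycle in G, G is not acyclic. Forests are exactly the graphs of treewidth ≤ 1, so tw(G) ≥ 2. Hence tw(G) = 2 exactly.

Treewidth 2.
One optimal decomposition is:
Bags: B1 = {0, 4, 7}  B2 = {0, 5, 7}  B3 = {1, 5, 7}  B4 = {1, 3, 5}  B5 = {1, 3, 6}  B6 = {2, 3, 6}
Tree: B1–B2, B2–B3, B3–B4, B4–B5, B5–B6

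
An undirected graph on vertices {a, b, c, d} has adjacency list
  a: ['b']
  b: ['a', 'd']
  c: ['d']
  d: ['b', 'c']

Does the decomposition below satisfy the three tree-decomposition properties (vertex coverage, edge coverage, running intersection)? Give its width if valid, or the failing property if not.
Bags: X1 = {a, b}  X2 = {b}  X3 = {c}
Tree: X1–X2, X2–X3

A tree decomposition must satisfy three properties: every vertex lies in some bag; for every edge, both endpoints lie together in some bag; and for every vertex, the bags containing it form a connected subtree. Here vertex d appears in no bag, so the decomposition is invalid.

No — vertex d appears in no bag.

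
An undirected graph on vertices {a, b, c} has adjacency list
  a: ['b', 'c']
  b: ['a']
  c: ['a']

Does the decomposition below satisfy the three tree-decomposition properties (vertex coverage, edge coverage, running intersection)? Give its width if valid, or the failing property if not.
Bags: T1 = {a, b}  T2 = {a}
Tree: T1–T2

No — vertex c appears in no bag.

A tree decomposition must satisfy three properties: every vertex lies in some bag; for every edge, both endpoints lie together in some bag; and for every vertex, the bags containing it form a connected subtree. Here vertex c appears in no bag, so the decomposition is invalid.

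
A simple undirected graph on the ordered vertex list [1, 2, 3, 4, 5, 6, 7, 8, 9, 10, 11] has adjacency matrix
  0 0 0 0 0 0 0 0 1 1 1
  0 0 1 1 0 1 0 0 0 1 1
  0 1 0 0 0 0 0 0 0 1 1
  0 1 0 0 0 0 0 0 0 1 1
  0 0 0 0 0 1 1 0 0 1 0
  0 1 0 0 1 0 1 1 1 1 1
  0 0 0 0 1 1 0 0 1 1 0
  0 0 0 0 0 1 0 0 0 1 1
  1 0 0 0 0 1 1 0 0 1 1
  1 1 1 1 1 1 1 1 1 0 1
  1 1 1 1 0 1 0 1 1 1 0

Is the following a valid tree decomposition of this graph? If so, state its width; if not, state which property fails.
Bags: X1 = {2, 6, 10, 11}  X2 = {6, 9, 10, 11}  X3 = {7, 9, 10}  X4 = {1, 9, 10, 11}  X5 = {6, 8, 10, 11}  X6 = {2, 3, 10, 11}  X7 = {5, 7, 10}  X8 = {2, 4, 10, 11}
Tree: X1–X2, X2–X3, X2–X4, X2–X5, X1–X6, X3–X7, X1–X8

A tree decomposition must satisfy three properties: every vertex lies in some bag; for every edge, both endpoints lie together in some bag; and for every vertex, the bags containing it form a connected subtree. Here edge (6,7) lies in no bag, so the decomposition is invalid.

No — edge (6,7) lies in no bag.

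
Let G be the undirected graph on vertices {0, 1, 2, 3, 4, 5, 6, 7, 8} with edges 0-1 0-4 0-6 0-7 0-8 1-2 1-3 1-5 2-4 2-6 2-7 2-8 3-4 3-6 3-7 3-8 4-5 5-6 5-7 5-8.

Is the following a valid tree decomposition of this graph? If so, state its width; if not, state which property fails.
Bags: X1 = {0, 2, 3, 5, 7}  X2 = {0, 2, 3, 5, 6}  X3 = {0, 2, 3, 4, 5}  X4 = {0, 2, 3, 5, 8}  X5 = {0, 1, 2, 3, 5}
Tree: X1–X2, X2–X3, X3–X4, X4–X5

Yes; width 4.

Checking the three conditions: (i) the bags cover all of {0, 1, 2, 3, 4, 5, 6, 7, 8}; (ii) for each edge, some bag contains both endpoints; (iii) the bags containing any fixed vertex form a subtree. All hold, so the decomposition is valid with width 5 − 1 = 4.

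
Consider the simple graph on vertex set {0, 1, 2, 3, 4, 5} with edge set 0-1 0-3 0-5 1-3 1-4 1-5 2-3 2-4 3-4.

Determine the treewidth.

A width-2 tree decomposition is:
Bags: B1 = {1, 3, 4}  B2 = {0, 1, 3}  B3 = {0, 1, 5}  B4 = {2, 3, 4}
Tree: B1–B2, B2–B3, B1–B4
The largest bag has 3 vertices, giving width 2; this decomposition certifies tw(G) ≤ 2. Conversely, {0, 1, 3} is a clique of size 3, and the vertices of any clique must share a bag in every tree decomposition; so some bag has ≥ 3 vertices and tw(G) ≥ 2. Combining the bounds, tw(G) = 2.

2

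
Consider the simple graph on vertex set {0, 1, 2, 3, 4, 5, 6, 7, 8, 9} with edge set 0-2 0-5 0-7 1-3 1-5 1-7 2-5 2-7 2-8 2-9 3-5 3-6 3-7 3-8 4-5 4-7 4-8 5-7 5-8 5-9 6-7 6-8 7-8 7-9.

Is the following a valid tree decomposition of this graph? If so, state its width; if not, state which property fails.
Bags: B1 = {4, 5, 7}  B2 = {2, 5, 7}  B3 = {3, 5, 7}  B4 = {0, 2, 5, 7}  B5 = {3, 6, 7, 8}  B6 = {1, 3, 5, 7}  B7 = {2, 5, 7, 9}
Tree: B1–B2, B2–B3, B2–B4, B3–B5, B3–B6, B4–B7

No — edge (8,4) lies in no bag.

A tree decomposition must satisfy three properties: every vertex lies in some bag; for every edge, both endpoints lie together in some bag; and for every vertex, the bags containing it form a connected subtree. Here edge (8,4) lies in no bag, so the decomposition is invalid.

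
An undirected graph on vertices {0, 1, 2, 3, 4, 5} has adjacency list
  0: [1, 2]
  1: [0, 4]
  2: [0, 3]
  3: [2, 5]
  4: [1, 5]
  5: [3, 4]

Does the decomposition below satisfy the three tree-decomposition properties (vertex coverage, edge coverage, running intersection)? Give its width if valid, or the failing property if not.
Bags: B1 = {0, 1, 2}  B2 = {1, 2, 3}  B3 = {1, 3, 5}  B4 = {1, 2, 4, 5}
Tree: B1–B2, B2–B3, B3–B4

No — bags containing vertex 2 are not connected in the tree.

A tree decomposition must satisfy three properties: every vertex lies in some bag; for every edge, both endpoints lie together in some bag; and for every vertex, the bags containing it form a connected subtree. Here bags containing vertex 2 are not connected in the tree, so the decomposition is invalid.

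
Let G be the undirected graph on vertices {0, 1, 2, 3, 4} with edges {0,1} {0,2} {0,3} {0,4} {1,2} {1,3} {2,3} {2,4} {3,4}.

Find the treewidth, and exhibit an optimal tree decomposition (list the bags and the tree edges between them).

Treewidth 3.
Bags: B1 = {0, 2, 3, 4}  B2 = {0, 1, 2, 3}
Tree: B1–B2

Each bag holds 4 vertices, so the decomposition has width 3, which upper-bounds the treewidth. On the other hand G contains the 4-clique {0, 1, 2, 3}. A clique must lie in a single bag of any decomposition, so no decomposition can have width below 3. Combining the bounds, tw(G) = 3.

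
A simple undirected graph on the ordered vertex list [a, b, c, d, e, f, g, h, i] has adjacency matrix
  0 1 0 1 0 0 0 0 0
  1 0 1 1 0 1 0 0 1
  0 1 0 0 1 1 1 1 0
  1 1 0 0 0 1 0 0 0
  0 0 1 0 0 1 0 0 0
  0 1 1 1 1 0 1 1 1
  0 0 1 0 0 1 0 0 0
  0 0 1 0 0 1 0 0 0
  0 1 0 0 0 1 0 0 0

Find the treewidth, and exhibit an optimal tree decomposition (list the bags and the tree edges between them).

Every bag has size at most 3, so the width is 3 − 1 = 2 and tw(G) ≤ 2. Conversely, {a, b, d} is a clique of size 3, and the vertices of any clique must share a bag in every tree decomposition; so some bag has ≥ 3 vertices and tw(G) ≥ 2. Therefore the treewidth is 2.

Treewidth 2.
Bags: B1 = {c, e, f}  B2 = {c, f, g}  B3 = {c, f, h}  B4 = {b, c, f}  B5 = {b, d, f}  B6 = {b, f, i}  B7 = {a, b, d}
Tree: B1–B2, B2–B3, B2–B4, B4–B5, B4–B6, B5–B7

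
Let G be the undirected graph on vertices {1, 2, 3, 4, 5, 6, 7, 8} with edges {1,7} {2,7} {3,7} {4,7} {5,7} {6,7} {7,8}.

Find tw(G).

A width-1 tree decomposition is:
Bags: B1 = {2, 7}  B2 = {5, 7}  B3 = {3, 7}  B4 = {1, 7}  B5 = {6, 7}  B6 = {4, 7}  B7 = {7, 8}
Tree: B1–B2, B1–B3, B2–B4, B4–B5, B2–B6, B4–B7
Each bag holds 2 vertices, so the decomposition has width 1, which upper-bounds the treewidth. Since G has at least one edge (e.g. 2–7), it is not an edgeless graph, so tw(G) ≥ 1. Hence tw(G) = 1 exactly.

1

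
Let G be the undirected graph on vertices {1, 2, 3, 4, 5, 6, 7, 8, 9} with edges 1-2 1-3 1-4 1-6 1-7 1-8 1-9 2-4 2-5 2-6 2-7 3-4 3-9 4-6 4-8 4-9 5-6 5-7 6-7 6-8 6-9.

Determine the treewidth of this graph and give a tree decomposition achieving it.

Treewidth 3.
One such decomposition:
Bags: B1 = {1, 2, 4, 6}  B2 = {1, 4, 6, 8}  B3 = {1, 2, 6, 7}  B4 = {2, 5, 6, 7}  B5 = {1, 4, 6, 9}  B6 = {1, 3, 4, 9}
Tree: B1–B2, B1–B3, B3–B4, B1–B5, B5–B6

Every bag has size at most 4, so the width is 4 − 1 = 3 and tw(G) ≤ 3. For the lower bound, the 4 vertices {1, 3, 4, 9} are pairwise adjacent, and any tree decomposition puts a clique entirely inside one bag — forcing width ≥ 3. Therefore the treewidth is 3.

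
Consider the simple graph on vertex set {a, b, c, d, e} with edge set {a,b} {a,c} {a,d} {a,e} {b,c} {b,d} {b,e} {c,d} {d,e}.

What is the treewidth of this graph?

3

A width-3 tree decomposition is:
Bags: B1 = {a, b, d, e}  B2 = {a, b, c, d}
Tree: B1–B2
The largest bag has 4 vertices, giving width 3; this decomposition certifies tw(G) ≤ 3. For the lower bound, the 4 vertices {a, b, d, e} are pairwise adjacent, and any tree decomposition puts a clique entirely inside one bag — forcing width ≥ 3. Hence tw(G) = 3 exactly.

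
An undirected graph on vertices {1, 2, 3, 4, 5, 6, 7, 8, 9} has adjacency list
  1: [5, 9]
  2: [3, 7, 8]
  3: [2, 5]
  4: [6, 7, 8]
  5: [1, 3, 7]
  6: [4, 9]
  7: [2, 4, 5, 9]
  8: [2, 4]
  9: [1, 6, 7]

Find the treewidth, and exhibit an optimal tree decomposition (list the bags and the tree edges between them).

Treewidth 3.
One optimal decomposition is:
Bags: B1 = {2, 3, 5, 8}  B2 = {2, 5, 7, 8}  B3 = {4, 5, 7, 8}  B4 = {1, 4, 5, 7}  B5 = {1, 4, 7, 9}  B6 = {1, 4, 6, 9}
Tree: B1–B2, B2–B3, B3–B4, B4–B5, B5–B6

Every bag has size at most 4, so the width is 4 − 1 = 3 and tw(G) ≤ 3. For the lower bound: the 4 vertex sets {2,3,8}, {5}, {7}, {1,4,6,9} are disjoint, each induces a connected subgraph, and every pair is joined by at least one edge of G. Contracting each set to a single vertex therefore yields K_{4} as a minor, and since treewidth is minor-monotone, tw(G) ≥ tw(K_{4}) = 3. Therefore the treewidth is 3.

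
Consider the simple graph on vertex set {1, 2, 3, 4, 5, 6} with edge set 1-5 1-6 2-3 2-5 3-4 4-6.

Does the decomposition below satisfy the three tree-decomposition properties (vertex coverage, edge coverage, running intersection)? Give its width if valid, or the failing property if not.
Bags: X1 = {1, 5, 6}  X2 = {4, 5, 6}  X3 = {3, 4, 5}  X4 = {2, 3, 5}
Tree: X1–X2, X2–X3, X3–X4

Yes; width 2.

Checking the three conditions: (i) the bags cover all of {1, 2, 3, 4, 5, 6}; (ii) for each edge, some bag contains both endpoints; (iii) the bags containing any fixed vertex form a subtree. All hold, so the decomposition is valid with width 3 − 1 = 2.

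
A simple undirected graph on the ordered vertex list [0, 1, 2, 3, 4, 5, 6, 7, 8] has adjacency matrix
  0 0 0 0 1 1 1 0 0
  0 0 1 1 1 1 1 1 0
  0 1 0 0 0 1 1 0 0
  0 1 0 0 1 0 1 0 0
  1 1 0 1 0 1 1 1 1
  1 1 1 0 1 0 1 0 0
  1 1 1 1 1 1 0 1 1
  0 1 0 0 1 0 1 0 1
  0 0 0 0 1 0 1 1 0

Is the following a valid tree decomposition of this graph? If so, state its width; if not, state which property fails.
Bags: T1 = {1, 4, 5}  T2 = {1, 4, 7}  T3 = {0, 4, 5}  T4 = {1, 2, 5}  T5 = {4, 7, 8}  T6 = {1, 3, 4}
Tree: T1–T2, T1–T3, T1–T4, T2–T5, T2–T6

No — vertex 6 appears in no bag.

A tree decomposition must satisfy three properties: every vertex lies in some bag; for every edge, both endpoints lie together in some bag; and for every vertex, the bags containing it form a connected subtree. Here vertex 6 appears in no bag, so the decomposition is invalid.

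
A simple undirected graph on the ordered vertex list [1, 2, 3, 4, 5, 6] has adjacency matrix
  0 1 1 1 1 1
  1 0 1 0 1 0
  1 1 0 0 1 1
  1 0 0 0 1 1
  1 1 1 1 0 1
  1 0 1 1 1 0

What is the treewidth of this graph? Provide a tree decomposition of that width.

Treewidth 3.
One such decomposition:
Bags: B1 = {1, 3, 5, 6}  B2 = {1, 4, 5, 6}  B3 = {1, 2, 3, 5}
Tree: B1–B2, B1–B3

Every bag has size at most 4, so the width is 4 − 1 = 3 and tw(G) ≤ 3. For the lower bound, the 4 vertices {1, 2, 3, 5} are pairwise adjacent, and any tree decomposition puts a clique entirely inside one bag — forcing width ≥ 3. Combining the bounds, tw(G) = 3.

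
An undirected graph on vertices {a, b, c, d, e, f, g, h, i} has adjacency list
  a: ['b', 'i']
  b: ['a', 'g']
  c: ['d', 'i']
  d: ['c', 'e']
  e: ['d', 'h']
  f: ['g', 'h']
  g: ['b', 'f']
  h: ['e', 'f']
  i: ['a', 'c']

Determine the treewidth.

2

A width-2 tree decomposition is:
Bags: B1 = {f, g, h}  B2 = {e, g, h}  B3 = {d, e, g}  B4 = {c, d, g}  B5 = {c, g, i}  B6 = {a, g, i}  B7 = {a, b, g}
Tree: B1–B2, B2–B3, B3–B4, B4–B5, B5–B6, B6–B7
Each bag holds 3 vertices, so the decomposition has width 2, which upper-bounds the treewidth. Since g–f–h–e–d–c–i–a–b–g is a cycle in G, G is not acyclic. Forests are exactly the graphs of treewidth ≤ 1, so tw(G) ≥ 2. Therefore the treewidth is 2.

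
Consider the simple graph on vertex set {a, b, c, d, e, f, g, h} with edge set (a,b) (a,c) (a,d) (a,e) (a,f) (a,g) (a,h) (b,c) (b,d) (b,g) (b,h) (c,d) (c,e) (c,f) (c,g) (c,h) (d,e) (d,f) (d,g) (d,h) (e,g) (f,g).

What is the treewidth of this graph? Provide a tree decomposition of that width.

Treewidth 4.
One optimal decomposition is:
Bags: B1 = {a, c, d, e, g}  B2 = {a, c, d, f, g}  B3 = {a, b, c, d, g}  B4 = {a, b, c, d, h}
Tree: B1–B2, B2–B3, B3–B4

Each bag holds 5 vertices, so the decomposition has width 4, which upper-bounds the treewidth. On the other hand G contains the 5-clique {a, c, d, e, g}. A clique must lie in a single bag of any decomposition, so no decomposition can have width below 4. Hence tw(G) = 4 exactly.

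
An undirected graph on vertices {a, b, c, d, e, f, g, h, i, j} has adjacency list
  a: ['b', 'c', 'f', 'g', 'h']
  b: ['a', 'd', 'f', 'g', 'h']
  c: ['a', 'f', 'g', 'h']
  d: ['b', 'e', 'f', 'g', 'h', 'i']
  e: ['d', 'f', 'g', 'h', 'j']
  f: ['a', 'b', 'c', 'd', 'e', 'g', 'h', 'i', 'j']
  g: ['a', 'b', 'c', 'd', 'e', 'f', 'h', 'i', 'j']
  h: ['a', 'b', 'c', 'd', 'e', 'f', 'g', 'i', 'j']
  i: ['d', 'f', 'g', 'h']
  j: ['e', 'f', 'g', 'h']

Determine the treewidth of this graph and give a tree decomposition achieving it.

Treewidth 4.
One such decomposition:
Bags: B1 = {e, f, g, h, j}  B2 = {d, e, f, g, h}  B3 = {b, d, f, g, h}  B4 = {a, b, f, g, h}  B5 = {d, f, g, h, i}  B6 = {a, c, f, g, h}
Tree: B1–B2, B2–B3, B3–B4, B2–B5, B4–B6

The largest bag has 5 vertices, giving width 4; this decomposition certifies tw(G) ≤ 4. Conversely, {d, e, f, g, h} is a clique of size 5, and the vertices of any clique must share a bag in every tree decomposition; so some bag has ≥ 5 vertices and tw(G) ≥ 4. The upper and lower bounds meet at 4, so that is the treewidth.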